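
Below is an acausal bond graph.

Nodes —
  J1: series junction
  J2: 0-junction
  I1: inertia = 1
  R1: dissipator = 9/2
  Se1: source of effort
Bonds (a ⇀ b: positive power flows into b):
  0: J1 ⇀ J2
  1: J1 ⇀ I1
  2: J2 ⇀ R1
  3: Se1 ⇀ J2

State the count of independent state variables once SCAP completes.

1  (I1 all integral)

β3 |J2  (source Se1 imposes e)
β0 |J1  (0-jn J2 has e-setter on 3)
β2 |R1  (0-jn J2 has e-setter on 3)
β1 |I1  (J1: last free bond brings flow in)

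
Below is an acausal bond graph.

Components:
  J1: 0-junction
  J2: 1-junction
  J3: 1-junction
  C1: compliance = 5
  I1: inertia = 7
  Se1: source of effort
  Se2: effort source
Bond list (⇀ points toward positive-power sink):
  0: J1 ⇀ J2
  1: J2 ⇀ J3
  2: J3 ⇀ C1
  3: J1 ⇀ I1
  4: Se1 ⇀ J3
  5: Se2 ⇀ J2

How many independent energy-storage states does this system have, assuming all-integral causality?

2  (C1, I1 all integral)

#4 |J3  (Se1 fixes effort; stroke away)
#5 |J2  (Se2 fixes effort; stroke away)
#2 |J3  (C1: C, integral causality)
#1 |J2  (J3 needs exactly one f-in)
#0 |J1  (closing 1-jn rule on J2)
#3 |I1  (J1: bond 0 brought effort, rest push out)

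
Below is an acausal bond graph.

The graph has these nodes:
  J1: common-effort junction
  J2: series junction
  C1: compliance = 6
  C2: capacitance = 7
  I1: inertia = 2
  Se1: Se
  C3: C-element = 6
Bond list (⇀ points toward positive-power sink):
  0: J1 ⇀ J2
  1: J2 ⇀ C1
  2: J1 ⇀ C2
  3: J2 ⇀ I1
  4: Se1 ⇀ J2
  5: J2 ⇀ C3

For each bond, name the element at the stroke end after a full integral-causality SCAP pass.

b4 stroke→J2  (Se1 fixes effort; stroke away)
b1 stroke→J2  (C1: C, integral causality)
b2 stroke→J1  (C2: C, integral causality)
b0 stroke→J2  (0-jn J1 has e-setter on 2)
b3 stroke→I1  (I1: I, integral causality)
b5 stroke→J2  (common-f at J2 fixed by 3)

β0 stroke→J2
β1 stroke→J2
β2 stroke→J1
β3 stroke→I1
β4 stroke→J2
β5 stroke→J2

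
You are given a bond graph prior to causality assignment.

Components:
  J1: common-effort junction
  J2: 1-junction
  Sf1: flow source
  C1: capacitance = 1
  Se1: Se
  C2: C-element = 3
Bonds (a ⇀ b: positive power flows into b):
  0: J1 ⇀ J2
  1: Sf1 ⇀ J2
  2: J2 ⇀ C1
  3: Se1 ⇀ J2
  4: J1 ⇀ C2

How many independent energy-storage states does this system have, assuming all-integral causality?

2  (C1, C2 all integral)

#1 stroke at Sf1  (Sf1: flow source, stroke at near end)
#3 stroke at J2  (Se1: effort source, stroke at far end)
#0 stroke at J2  (J2: bond 1 brought flow, rest push out)
#2 stroke at J2  (J2: bond 1 brought flow, rest push out)
#4 stroke at J1  (J1 needs exactly one e-in)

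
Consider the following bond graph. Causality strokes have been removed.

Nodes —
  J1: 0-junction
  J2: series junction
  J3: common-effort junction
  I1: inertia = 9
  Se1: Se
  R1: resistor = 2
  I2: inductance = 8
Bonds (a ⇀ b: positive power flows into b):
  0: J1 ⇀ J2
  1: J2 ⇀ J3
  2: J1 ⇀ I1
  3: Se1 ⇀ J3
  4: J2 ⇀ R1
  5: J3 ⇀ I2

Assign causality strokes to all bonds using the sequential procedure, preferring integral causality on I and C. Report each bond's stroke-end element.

bond 0 stroke→J1
bond 1 stroke→J2
bond 2 stroke→I1
bond 3 stroke→J3
bond 4 stroke→J2
bond 5 stroke→I2

#3 stroke at J3  (Se1 (Se) sets effort on bond)
#1 stroke at J2  (0-jn J3 has e-setter on 3)
#5 stroke at I2  (J3 effort already set via bond 3)
#2 stroke at I1  (prefer integral on I1)
#0 stroke at J1  (J1: last free bond brings effort in)
#4 stroke at J2  (J2: bond 0 brought flow, rest push out)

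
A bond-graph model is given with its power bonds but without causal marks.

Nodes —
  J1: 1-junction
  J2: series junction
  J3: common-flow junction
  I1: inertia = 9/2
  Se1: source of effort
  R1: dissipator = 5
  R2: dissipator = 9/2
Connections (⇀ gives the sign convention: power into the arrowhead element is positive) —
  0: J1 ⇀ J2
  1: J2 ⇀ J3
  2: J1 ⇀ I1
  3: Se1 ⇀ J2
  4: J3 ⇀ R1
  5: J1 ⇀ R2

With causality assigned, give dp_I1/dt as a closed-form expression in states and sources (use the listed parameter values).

dp_I1/dt = E_Se1 - 19*p_I1/9

bond 3 →J2  (Se1 fixes effort; stroke away)
bond 2 →I1  (I1 integral (f out))
bond 0 →J1  (1-jn J1 has f-setter on 2)
bond 5 →J1  (J1 flow already set via bond 2)
bond 1 →J2  (J2 flow already set via bond 0)
bond 4 →J3  (common-f at J3 fixed by 1)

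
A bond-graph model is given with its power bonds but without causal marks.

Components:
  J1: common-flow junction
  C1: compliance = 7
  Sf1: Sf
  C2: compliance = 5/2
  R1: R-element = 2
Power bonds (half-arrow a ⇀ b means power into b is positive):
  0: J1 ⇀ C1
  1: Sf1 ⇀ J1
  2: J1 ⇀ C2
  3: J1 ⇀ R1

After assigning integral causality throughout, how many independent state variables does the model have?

2  (C1, C2 all integral)

β1 →Sf1  (Sf1 fixes flow; stroke at Sf1)
β0 →J1  (common-f at J1 fixed by 1)
β2 →J1  (J1: bond 1 brought flow, rest push out)
β3 →J1  (J1 flow already set via bond 1)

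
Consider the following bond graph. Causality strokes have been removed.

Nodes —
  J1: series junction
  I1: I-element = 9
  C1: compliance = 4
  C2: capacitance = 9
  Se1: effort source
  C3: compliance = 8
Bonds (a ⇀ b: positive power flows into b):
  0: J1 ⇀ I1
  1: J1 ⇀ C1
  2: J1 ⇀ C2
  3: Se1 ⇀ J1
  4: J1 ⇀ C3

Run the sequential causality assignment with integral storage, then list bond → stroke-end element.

b3 |J1  (Se1 (Se) sets effort on bond)
b0 |I1  (prefer integral on I1)
b1 |J1  (1-jn J1 has f-setter on 0)
b2 |J1  (common-f at J1 fixed by 0)
b4 |J1  (common-f at J1 fixed by 0)

β0 →I1
β1 →J1
β2 →J1
β3 →J1
β4 →J1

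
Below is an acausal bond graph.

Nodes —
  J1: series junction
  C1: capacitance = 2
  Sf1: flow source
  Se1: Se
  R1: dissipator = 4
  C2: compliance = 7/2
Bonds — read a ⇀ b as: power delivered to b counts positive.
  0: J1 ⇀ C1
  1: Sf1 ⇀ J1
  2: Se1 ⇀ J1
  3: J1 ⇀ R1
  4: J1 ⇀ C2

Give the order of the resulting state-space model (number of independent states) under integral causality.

bond 1 |Sf1  (source Sf1 imposes f)
bond 2 |J1  (Se1: effort source, stroke at far end)
bond 0 |J1  (common-f at J1 fixed by 1)
bond 3 |J1  (common-f at J1 fixed by 1)
bond 4 |J1  (common-f at J1 fixed by 1)

2  (C1, C2 all integral)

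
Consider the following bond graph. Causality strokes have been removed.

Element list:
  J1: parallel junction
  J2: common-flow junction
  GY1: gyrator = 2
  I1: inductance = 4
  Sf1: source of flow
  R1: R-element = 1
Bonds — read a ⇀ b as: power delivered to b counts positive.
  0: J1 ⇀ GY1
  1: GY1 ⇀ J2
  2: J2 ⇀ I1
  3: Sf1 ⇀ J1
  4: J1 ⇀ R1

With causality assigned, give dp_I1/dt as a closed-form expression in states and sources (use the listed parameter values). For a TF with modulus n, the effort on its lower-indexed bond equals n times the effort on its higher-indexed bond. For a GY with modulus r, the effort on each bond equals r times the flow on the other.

β3 →Sf1  (Sf1 fixes flow; stroke at Sf1)
β2 →I1  (I1 integral (f out))
β1 →J2  (common-f at J2 fixed by 2)
β0 →J1  (GY1 both-in/both-out from 1)
β4 →R1  (J1: bond 0 brought effort, rest push out)

dp_I1/dt = 2*F_Sf1 - p_I1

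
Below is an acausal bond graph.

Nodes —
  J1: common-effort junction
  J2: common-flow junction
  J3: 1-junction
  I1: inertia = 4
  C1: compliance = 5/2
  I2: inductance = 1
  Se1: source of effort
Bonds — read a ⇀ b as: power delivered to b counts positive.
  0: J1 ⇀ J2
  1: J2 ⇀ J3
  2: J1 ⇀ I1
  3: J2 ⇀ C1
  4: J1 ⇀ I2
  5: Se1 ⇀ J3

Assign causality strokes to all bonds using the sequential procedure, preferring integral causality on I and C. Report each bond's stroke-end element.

b0 stroke→J1
b1 stroke→J2
b2 stroke→I1
b3 stroke→J2
b4 stroke→I2
b5 stroke→J3

β5 →J3  (Se1 fixes effort; stroke away)
β1 →J2  (J3: last free bond brings flow in)
β2 →I1  (prefer integral on I1)
β3 →J2  (C1 integral (e out))
β0 →J1  (only one flow-in slot at J2)
β4 →I2  (0-jn J1 has e-setter on 0)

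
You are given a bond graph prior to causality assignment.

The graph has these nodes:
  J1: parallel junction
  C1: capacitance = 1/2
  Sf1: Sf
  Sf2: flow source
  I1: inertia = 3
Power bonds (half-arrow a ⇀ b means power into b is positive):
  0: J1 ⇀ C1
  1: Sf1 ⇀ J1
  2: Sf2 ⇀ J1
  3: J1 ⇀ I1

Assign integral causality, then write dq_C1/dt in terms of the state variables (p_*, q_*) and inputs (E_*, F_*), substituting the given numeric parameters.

β1 →Sf1  (Sf1 fixes flow; stroke at Sf1)
β2 →Sf2  (Sf2 fixes flow; stroke at Sf2)
β0 →J1  (prefer integral on C1)
β3 →I1  (J1 effort already set via bond 0)

dq_C1/dt = F_Sf1 + F_Sf2 - p_I1/3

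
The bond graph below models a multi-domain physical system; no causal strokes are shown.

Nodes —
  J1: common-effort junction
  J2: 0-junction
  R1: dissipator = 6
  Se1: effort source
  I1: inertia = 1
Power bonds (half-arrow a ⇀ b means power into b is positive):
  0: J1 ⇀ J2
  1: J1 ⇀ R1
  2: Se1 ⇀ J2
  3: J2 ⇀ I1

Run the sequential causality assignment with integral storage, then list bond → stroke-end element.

#0 stroke at J1
#1 stroke at R1
#2 stroke at J2
#3 stroke at I1

#2 →J2  (source Se1 imposes e)
#0 →J1  (0-jn J2 has e-setter on 2)
#3 →I1  (0-jn J2 has e-setter on 2)
#1 →R1  (common-e at J1 fixed by 0)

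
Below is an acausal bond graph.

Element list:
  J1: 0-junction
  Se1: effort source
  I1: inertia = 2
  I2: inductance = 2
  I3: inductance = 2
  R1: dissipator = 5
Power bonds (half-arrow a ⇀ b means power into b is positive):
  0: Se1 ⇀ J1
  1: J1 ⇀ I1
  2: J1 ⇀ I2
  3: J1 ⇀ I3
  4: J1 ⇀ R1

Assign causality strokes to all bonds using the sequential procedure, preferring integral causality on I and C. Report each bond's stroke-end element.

β0 →J1
β1 →I1
β2 →I2
β3 →I3
β4 →R1

b0 →J1  (Se1 fixes effort; stroke away)
b1 →I1  (0-jn J1 has e-setter on 0)
b2 →I2  (common-e at J1 fixed by 0)
b3 →I3  (0-jn J1 has e-setter on 0)
b4 →R1  (J1 effort already set via bond 0)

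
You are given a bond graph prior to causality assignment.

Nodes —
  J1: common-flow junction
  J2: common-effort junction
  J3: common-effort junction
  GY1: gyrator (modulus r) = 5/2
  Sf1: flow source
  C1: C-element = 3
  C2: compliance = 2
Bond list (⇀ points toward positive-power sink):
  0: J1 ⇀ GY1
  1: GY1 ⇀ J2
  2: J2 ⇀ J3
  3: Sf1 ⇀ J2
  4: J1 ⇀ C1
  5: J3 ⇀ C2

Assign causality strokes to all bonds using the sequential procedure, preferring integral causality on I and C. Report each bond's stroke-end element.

β0 stroke→GY1
β1 stroke→GY1
β2 stroke→J2
β3 stroke→Sf1
β4 stroke→J1
β5 stroke→J3

b3 stroke at Sf1  (source Sf1 imposes f)
b4 stroke at J1  (C1: C, integral causality)
b0 stroke at GY1  (J1: last free bond brings flow in)
b1 stroke at GY1  (GY1 both-in/both-out from 0)
b2 stroke at J2  (J2 needs exactly one e-in)
b5 stroke at J3  (J3: last free bond brings effort in)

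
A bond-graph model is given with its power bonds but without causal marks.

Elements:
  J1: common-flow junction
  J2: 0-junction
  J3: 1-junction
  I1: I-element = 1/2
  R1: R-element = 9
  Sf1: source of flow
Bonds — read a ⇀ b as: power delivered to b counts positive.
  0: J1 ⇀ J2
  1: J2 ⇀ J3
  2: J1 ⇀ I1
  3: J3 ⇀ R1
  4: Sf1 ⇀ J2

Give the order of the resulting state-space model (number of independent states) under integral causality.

#4 →Sf1  (Sf1: flow source, stroke at near end)
#2 →I1  (I1: I, integral causality)
#0 →J1  (J1 flow already set via bond 2)
#1 →J2  (J2: last free bond brings effort in)
#3 →J3  (J3: bond 1 brought flow, rest push out)

1  (I1 all integral)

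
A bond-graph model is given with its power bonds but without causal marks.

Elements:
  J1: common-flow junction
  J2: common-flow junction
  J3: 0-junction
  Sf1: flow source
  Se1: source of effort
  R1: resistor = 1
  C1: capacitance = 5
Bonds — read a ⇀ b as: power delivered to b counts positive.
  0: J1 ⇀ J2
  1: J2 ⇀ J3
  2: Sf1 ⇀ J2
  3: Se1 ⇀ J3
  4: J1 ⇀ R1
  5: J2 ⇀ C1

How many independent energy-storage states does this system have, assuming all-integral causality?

1  (C1 all integral)

bond 2 stroke at Sf1  (Sf1: flow source, stroke at near end)
bond 3 stroke at J3  (Se1 (Se) sets effort on bond)
bond 0 stroke at J2  (J2: bond 2 brought flow, rest push out)
bond 1 stroke at J2  (1-jn J2 has f-setter on 2)
bond 5 stroke at J2  (1-jn J2 has f-setter on 2)
bond 4 stroke at J1  (1-jn J1 has f-setter on 0)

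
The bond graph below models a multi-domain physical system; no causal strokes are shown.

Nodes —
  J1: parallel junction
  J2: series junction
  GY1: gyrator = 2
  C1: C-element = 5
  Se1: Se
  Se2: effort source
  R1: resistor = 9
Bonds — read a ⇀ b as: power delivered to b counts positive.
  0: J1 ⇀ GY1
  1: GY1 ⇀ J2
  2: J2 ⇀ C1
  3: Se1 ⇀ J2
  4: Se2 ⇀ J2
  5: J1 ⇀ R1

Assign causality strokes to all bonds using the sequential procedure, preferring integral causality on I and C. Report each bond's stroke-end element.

β0 stroke at GY1
β1 stroke at GY1
β2 stroke at J2
β3 stroke at J2
β4 stroke at J2
β5 stroke at J1

bond 3 stroke→J2  (Se1 fixes effort; stroke away)
bond 4 stroke→J2  (Se2: effort source, stroke at far end)
bond 2 stroke→J2  (C1 integral (e out))
bond 1 stroke→GY1  (J2: last free bond brings flow in)
bond 0 stroke→GY1  (GY1: gyrator matches bond 1)
bond 5 stroke→J1  (J1 needs exactly one e-in)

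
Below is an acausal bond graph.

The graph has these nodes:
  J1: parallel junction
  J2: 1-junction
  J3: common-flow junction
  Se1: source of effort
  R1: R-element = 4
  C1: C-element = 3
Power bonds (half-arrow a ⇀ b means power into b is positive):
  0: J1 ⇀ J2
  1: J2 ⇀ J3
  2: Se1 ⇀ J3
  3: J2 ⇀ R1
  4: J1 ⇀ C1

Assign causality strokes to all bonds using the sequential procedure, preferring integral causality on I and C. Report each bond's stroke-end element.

β0 stroke→J2
β1 stroke→J2
β2 stroke→J3
β3 stroke→R1
β4 stroke→J1

b2 →J3  (Se1: effort source, stroke at far end)
b1 →J2  (J3 needs exactly one f-in)
b4 →J1  (C1 outputs effort q/C1)
b0 →J2  (0-jn J1 has e-setter on 4)
b3 →R1  (only one flow-in slot at J2)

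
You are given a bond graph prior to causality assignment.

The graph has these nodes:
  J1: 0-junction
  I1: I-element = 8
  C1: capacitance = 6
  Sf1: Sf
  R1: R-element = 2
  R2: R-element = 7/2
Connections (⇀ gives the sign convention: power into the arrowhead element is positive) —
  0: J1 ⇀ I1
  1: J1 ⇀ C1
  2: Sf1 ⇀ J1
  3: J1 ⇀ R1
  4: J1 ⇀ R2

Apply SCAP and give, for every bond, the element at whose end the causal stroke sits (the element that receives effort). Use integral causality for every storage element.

bond 0 stroke→I1
bond 1 stroke→J1
bond 2 stroke→Sf1
bond 3 stroke→R1
bond 4 stroke→R2

bond 2 stroke at Sf1  (Sf1 (Sf) sets flow on bond)
bond 0 stroke at I1  (I1 integral (f out))
bond 1 stroke at J1  (C1 integral (e out))
bond 3 stroke at R1  (J1 effort already set via bond 1)
bond 4 stroke at R2  (common-e at J1 fixed by 1)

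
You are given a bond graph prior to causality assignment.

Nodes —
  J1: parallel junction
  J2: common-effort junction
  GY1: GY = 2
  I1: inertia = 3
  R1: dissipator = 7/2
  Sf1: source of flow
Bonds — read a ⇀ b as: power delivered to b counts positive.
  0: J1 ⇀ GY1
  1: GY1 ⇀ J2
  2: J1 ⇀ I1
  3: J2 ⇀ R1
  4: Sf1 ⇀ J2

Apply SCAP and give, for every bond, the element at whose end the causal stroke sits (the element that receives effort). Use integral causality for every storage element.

#0 |J1
#1 |J2
#2 |I1
#3 |R1
#4 |Sf1

β4 stroke at Sf1  (source Sf1 imposes f)
β2 stroke at I1  (I1 integral (f out))
β0 stroke at J1  (only one effort-in slot at J1)
β1 stroke at J2  (GY1: gyrator matches bond 0)
β3 stroke at R1  (J2 effort already set via bond 1)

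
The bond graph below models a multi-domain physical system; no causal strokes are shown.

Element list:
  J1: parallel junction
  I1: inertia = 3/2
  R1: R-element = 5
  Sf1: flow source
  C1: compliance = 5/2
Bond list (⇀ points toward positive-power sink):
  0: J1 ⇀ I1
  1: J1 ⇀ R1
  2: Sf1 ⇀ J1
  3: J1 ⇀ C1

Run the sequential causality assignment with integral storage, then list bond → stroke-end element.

b0 →I1
b1 →R1
b2 →Sf1
b3 →J1

b2 →Sf1  (Sf1 (Sf) sets flow on bond)
b0 →I1  (I1 integral (f out))
b3 →J1  (prefer integral on C1)
b1 →R1  (J1 effort already set via bond 3)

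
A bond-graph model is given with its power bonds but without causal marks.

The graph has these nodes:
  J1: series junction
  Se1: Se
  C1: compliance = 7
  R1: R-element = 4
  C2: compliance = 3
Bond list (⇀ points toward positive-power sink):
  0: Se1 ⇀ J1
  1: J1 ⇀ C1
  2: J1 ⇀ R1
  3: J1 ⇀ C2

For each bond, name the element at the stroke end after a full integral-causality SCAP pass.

#0 |J1  (Se1: effort source, stroke at far end)
#1 |J1  (C1: C, integral causality)
#3 |J1  (C2: C, integral causality)
#2 |R1  (J1 needs exactly one f-in)

#0 stroke→J1
#1 stroke→J1
#2 stroke→R1
#3 stroke→J1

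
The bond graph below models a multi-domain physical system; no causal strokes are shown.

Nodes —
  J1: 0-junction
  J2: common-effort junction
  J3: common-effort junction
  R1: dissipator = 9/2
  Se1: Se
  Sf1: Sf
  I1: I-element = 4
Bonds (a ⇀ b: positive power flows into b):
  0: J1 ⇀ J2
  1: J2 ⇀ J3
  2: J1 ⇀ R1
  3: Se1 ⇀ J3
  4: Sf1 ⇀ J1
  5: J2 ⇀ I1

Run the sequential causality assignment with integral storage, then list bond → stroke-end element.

#0 stroke at J1
#1 stroke at J2
#2 stroke at R1
#3 stroke at J3
#4 stroke at Sf1
#5 stroke at I1

β3 →J3  (source Se1 imposes e)
β4 →Sf1  (Sf1 fixes flow; stroke at Sf1)
β1 →J2  (0-jn J3 has e-setter on 3)
β0 →J1  (J2: bond 1 brought effort, rest push out)
β5 →I1  (0-jn J2 has e-setter on 1)
β2 →R1  (0-jn J1 has e-setter on 0)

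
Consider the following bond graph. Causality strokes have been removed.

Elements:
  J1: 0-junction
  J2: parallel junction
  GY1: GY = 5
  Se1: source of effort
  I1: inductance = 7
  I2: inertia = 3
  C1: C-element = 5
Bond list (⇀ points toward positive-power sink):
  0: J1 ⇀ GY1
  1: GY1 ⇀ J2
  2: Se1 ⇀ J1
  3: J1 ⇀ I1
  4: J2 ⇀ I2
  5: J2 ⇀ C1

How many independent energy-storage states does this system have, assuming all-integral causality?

#2 |J1  (Se1: effort source, stroke at far end)
#0 |GY1  (common-e at J1 fixed by 2)
#3 |I1  (0-jn J1 has e-setter on 2)
#1 |GY1  (GY1 both-in/both-out from 0)
#4 |I2  (I2: I, integral causality)
#5 |J2  (only one effort-in slot at J2)

3  (C1, I1, I2 all integral)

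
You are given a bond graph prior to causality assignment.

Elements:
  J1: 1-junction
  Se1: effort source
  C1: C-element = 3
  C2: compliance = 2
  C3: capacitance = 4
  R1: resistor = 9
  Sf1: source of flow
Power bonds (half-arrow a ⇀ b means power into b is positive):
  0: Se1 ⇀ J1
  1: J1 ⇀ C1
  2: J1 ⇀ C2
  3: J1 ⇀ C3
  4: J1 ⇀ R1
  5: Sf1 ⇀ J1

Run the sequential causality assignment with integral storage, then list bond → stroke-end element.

b0 stroke→J1
b1 stroke→J1
b2 stroke→J1
b3 stroke→J1
b4 stroke→J1
b5 stroke→Sf1

β0 |J1  (Se1 (Se) sets effort on bond)
β5 |Sf1  (Sf1 (Sf) sets flow on bond)
β1 |J1  (J1 flow already set via bond 5)
β2 |J1  (common-f at J1 fixed by 5)
β3 |J1  (1-jn J1 has f-setter on 5)
β4 |J1  (J1: bond 5 brought flow, rest push out)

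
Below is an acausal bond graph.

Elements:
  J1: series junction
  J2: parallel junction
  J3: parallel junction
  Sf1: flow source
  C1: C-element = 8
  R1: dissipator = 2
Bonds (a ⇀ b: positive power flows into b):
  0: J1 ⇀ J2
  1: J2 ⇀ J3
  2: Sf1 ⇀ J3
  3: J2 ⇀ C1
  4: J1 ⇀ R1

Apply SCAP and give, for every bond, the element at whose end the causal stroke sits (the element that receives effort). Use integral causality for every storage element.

#0 |J1
#1 |J3
#2 |Sf1
#3 |J2
#4 |R1

b2 stroke→Sf1  (Sf1: flow source, stroke at near end)
b1 stroke→J3  (J3 needs exactly one e-in)
b3 stroke→J2  (C1: C, integral causality)
b0 stroke→J1  (common-e at J2 fixed by 3)
b4 stroke→R1  (J1: last free bond brings flow in)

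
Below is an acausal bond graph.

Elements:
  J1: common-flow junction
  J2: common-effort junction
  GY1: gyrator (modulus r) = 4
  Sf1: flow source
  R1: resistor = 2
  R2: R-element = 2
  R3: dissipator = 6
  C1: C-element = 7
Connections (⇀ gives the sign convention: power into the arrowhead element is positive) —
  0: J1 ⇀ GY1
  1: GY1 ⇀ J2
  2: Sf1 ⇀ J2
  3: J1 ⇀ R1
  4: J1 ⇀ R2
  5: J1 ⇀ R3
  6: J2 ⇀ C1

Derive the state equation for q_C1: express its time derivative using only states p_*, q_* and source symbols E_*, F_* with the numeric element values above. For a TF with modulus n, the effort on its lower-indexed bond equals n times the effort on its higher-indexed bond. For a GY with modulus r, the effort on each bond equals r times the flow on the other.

dq_C1/dt = F_Sf1 - 5*q_C1/56

#2 →Sf1  (Sf1 (Sf) sets flow on bond)
#6 →J2  (prefer integral on C1)
#1 →GY1  (J2 effort already set via bond 6)
#0 →GY1  (through GY1, causality inverts; strokes same side of GY1)
#3 →J1  (J1 flow already set via bond 0)
#4 →J1  (J1 flow already set via bond 0)
#5 →J1  (J1: bond 0 brought flow, rest push out)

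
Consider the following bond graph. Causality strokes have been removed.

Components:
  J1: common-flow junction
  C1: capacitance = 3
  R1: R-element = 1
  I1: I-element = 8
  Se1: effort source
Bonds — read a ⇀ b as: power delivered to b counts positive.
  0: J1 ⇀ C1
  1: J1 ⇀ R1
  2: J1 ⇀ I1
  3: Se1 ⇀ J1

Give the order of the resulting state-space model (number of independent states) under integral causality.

β3 |J1  (source Se1 imposes e)
β0 |J1  (C1 outputs effort q/C1)
β2 |I1  (I1 outputs flow p/I1)
β1 |J1  (1-jn J1 has f-setter on 2)

2  (C1, I1 all integral)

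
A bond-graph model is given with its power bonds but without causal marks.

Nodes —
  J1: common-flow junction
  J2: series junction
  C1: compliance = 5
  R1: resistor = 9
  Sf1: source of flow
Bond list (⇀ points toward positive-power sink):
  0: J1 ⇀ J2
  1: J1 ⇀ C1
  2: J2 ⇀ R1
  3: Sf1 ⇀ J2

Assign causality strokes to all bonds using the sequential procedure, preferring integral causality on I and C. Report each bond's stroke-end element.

#3 stroke at Sf1  (Sf1 (Sf) sets flow on bond)
#0 stroke at J2  (common-f at J2 fixed by 3)
#2 stroke at J2  (1-jn J2 has f-setter on 3)
#1 stroke at J1  (common-f at J1 fixed by 0)

bond 0 →J2
bond 1 →J1
bond 2 →J2
bond 3 →Sf1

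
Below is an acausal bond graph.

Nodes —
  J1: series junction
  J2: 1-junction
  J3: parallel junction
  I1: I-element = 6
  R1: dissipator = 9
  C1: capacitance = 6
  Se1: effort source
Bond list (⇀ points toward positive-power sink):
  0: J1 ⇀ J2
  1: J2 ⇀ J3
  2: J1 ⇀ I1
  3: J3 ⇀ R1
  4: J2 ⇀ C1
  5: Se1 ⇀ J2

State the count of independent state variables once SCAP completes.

2  (C1, I1 all integral)

b5 →J2  (Se1 (Se) sets effort on bond)
b2 →I1  (I1: I, integral causality)
b0 →J1  (J1: bond 2 brought flow, rest push out)
b1 →J2  (J2: bond 0 brought flow, rest push out)
b4 →J2  (common-f at J2 fixed by 0)
b3 →J3  (J3: last free bond brings effort in)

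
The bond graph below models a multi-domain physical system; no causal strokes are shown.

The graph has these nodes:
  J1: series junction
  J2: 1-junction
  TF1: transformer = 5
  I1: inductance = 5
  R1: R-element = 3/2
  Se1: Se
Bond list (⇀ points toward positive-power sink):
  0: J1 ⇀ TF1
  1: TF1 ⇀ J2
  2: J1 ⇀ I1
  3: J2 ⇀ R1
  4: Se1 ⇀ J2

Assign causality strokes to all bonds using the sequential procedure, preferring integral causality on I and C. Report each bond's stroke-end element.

b0 →J1
b1 →TF1
b2 →I1
b3 →J2
b4 →J2

b4 stroke at J2  (Se1 fixes effort; stroke away)
b2 stroke at I1  (I1: I, integral causality)
b0 stroke at J1  (J1: bond 2 brought flow, rest push out)
b1 stroke at TF1  (TF TF1: opposite of bond 0)
b3 stroke at J2  (J2 flow already set via bond 1)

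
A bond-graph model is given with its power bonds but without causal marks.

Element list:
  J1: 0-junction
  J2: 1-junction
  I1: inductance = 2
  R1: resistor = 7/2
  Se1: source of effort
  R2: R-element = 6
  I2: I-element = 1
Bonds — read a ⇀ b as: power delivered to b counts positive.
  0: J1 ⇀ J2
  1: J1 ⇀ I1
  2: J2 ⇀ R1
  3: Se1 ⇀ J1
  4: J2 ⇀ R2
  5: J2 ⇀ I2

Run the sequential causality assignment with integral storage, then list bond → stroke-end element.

β0 stroke→J2
β1 stroke→I1
β2 stroke→J2
β3 stroke→J1
β4 stroke→J2
β5 stroke→I2

bond 3 |J1  (Se1 (Se) sets effort on bond)
bond 0 |J2  (J1 effort already set via bond 3)
bond 1 |I1  (common-e at J1 fixed by 3)
bond 5 |I2  (I2 outputs flow p/I2)
bond 2 |J2  (1-jn J2 has f-setter on 5)
bond 4 |J2  (J2 flow already set via bond 5)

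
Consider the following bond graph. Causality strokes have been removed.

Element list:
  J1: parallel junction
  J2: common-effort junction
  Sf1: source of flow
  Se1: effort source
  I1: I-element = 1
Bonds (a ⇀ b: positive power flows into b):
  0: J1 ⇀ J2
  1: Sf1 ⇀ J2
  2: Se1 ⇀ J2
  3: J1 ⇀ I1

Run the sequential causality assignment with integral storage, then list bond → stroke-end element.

b1 |Sf1  (source Sf1 imposes f)
b2 |J2  (Se1: effort source, stroke at far end)
b0 |J1  (J2: bond 2 brought effort, rest push out)
b3 |I1  (common-e at J1 fixed by 0)

bond 0 stroke at J1
bond 1 stroke at Sf1
bond 2 stroke at J2
bond 3 stroke at I1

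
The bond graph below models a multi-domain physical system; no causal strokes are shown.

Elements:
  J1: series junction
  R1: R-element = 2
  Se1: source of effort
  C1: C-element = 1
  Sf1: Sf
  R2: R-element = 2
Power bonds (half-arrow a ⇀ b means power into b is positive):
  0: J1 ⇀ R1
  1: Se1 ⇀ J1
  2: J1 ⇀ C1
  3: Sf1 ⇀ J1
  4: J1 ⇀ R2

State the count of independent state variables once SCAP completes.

bond 1 stroke at J1  (Se1 (Se) sets effort on bond)
bond 3 stroke at Sf1  (Sf1 fixes flow; stroke at Sf1)
bond 0 stroke at J1  (common-f at J1 fixed by 3)
bond 2 stroke at J1  (1-jn J1 has f-setter on 3)
bond 4 stroke at J1  (J1 flow already set via bond 3)

1  (C1 all integral)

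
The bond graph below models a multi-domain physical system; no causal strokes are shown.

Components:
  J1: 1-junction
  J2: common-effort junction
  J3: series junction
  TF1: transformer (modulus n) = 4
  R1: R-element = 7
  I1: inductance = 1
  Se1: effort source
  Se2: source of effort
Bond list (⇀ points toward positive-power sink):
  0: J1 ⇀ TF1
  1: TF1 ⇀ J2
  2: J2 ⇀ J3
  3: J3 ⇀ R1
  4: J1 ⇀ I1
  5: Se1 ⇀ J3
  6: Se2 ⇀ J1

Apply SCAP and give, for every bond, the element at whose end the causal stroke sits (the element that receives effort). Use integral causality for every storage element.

β5 |J3  (Se1: effort source, stroke at far end)
β6 |J1  (Se2: effort source, stroke at far end)
β4 |I1  (I1 integral (f out))
β0 |J1  (1-jn J1 has f-setter on 4)
β1 |TF1  (TF TF1: opposite of bond 0)
β2 |J2  (only one effort-in slot at J2)
β3 |J3  (common-f at J3 fixed by 2)

b0 →J1
b1 →TF1
b2 →J2
b3 →J3
b4 →I1
b5 →J3
b6 →J1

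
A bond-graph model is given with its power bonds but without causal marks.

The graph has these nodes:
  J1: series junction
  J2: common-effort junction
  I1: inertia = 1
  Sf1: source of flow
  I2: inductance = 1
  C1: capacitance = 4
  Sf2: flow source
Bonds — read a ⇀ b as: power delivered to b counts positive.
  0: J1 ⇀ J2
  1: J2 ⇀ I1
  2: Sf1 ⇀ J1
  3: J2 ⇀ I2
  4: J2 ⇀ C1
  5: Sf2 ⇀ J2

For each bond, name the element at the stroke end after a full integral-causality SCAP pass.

b2 |Sf1  (Sf1: flow source, stroke at near end)
b5 |Sf2  (source Sf2 imposes f)
b0 |J1  (common-f at J1 fixed by 2)
b1 |I1  (I1 outputs flow p/I1)
b3 |I2  (I2: I, integral causality)
b4 |J2  (J2 needs exactly one e-in)

β0 stroke at J1
β1 stroke at I1
β2 stroke at Sf1
β3 stroke at I2
β4 stroke at J2
β5 stroke at Sf2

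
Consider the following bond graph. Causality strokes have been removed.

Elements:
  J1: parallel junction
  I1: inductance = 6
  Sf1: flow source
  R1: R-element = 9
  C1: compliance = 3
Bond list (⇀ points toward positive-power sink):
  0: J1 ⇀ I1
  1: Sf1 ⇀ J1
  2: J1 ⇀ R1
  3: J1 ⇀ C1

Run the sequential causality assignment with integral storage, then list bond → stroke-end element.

#1 stroke→Sf1  (Sf1 (Sf) sets flow on bond)
#0 stroke→I1  (prefer integral on I1)
#3 stroke→J1  (C1 integral (e out))
#2 stroke→R1  (J1 effort already set via bond 3)

bond 0 →I1
bond 1 →Sf1
bond 2 →R1
bond 3 →J1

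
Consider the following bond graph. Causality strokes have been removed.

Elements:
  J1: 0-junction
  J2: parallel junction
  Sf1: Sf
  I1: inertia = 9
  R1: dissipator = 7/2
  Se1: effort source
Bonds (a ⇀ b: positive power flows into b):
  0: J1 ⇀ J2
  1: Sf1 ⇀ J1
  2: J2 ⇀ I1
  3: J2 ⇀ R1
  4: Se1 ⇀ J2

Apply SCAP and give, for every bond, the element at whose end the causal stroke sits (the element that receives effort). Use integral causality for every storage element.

bond 0 stroke at J1
bond 1 stroke at Sf1
bond 2 stroke at I1
bond 3 stroke at R1
bond 4 stroke at J2

#1 |Sf1  (Sf1 fixes flow; stroke at Sf1)
#4 |J2  (Se1: effort source, stroke at far end)
#0 |J1  (closing 0-jn rule on J1)
#2 |I1  (common-e at J2 fixed by 4)
#3 |R1  (J2 effort already set via bond 4)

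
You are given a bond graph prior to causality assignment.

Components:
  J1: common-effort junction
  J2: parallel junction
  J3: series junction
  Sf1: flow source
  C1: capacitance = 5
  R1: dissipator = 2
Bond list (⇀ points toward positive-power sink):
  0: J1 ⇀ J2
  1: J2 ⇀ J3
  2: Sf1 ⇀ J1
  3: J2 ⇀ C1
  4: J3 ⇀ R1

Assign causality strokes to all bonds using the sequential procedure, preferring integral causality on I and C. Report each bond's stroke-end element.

bond 0 stroke→J1
bond 1 stroke→J3
bond 2 stroke→Sf1
bond 3 stroke→J2
bond 4 stroke→R1

b2 →Sf1  (Sf1 fixes flow; stroke at Sf1)
b0 →J1  (closing 0-jn rule on J1)
b3 →J2  (C1 outputs effort q/C1)
b1 →J3  (0-jn J2 has e-setter on 3)
b4 →R1  (J3: last free bond brings flow in)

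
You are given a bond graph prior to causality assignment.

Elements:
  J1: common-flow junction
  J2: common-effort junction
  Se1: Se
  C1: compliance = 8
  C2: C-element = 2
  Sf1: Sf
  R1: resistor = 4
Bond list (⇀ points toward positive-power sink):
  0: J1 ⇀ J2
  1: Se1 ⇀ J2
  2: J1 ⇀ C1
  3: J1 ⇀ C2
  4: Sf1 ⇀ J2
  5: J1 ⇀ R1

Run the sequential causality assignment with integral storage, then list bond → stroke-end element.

#1 stroke→J2  (Se1: effort source, stroke at far end)
#4 stroke→Sf1  (Sf1 fixes flow; stroke at Sf1)
#0 stroke→J1  (0-jn J2 has e-setter on 1)
#2 stroke→J1  (C1: C, integral causality)
#3 stroke→J1  (prefer integral on C2)
#5 stroke→R1  (only one flow-in slot at J1)

bond 0 stroke→J1
bond 1 stroke→J2
bond 2 stroke→J1
bond 3 stroke→J1
bond 4 stroke→Sf1
bond 5 stroke→R1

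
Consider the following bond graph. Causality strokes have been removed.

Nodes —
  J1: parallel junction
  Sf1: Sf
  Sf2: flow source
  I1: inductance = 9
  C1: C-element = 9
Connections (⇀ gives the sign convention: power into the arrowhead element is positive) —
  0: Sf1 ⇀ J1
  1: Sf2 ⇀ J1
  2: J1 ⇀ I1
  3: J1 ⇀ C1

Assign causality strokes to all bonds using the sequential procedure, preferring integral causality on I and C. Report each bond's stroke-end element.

b0 |Sf1
b1 |Sf2
b2 |I1
b3 |J1

β0 →Sf1  (Sf1 (Sf) sets flow on bond)
β1 →Sf2  (Sf2: flow source, stroke at near end)
β2 →I1  (prefer integral on I1)
β3 →J1  (J1 needs exactly one e-in)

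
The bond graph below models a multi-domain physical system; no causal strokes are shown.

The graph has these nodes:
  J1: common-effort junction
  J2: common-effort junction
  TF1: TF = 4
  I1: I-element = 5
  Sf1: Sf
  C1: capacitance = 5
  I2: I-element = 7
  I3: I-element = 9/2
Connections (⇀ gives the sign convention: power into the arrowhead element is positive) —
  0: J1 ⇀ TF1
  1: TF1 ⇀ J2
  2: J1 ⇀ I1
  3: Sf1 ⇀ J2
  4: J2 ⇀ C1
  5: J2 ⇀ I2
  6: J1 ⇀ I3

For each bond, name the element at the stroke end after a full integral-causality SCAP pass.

b0 →J1
b1 →TF1
b2 →I1
b3 →Sf1
b4 →J2
b5 →I2
b6 →I3

bond 3 stroke→Sf1  (Sf1 fixes flow; stroke at Sf1)
bond 2 stroke→I1  (I1 outputs flow p/I1)
bond 4 stroke→J2  (C1 integral (e out))
bond 1 stroke→TF1  (J2: bond 4 brought effort, rest push out)
bond 5 stroke→I2  (common-e at J2 fixed by 4)
bond 0 stroke→J1  (through TF1, causality passes straight; one stroke at TF1)
bond 6 stroke→I3  (J1: bond 0 brought effort, rest push out)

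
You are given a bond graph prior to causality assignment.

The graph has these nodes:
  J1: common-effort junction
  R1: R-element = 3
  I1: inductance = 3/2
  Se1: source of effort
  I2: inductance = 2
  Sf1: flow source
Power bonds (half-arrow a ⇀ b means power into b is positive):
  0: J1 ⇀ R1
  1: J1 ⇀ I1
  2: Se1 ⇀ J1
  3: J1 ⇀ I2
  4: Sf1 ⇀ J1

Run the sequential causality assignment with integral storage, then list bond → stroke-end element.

bond 0 stroke→R1
bond 1 stroke→I1
bond 2 stroke→J1
bond 3 stroke→I2
bond 4 stroke→Sf1

bond 2 |J1  (Se1 (Se) sets effort on bond)
bond 4 |Sf1  (Sf1 fixes flow; stroke at Sf1)
bond 0 |R1  (J1: bond 2 brought effort, rest push out)
bond 1 |I1  (common-e at J1 fixed by 2)
bond 3 |I2  (J1: bond 2 brought effort, rest push out)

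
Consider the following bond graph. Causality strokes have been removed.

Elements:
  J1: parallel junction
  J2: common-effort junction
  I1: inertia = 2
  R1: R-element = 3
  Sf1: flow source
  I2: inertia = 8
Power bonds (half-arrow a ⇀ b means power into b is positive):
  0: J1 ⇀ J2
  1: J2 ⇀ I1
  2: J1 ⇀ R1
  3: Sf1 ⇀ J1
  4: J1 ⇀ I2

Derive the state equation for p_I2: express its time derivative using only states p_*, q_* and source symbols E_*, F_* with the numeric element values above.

#3 →Sf1  (Sf1 fixes flow; stroke at Sf1)
#1 →I1  (prefer integral on I1)
#0 →J2  (J2 needs exactly one e-in)
#4 →I2  (I2: I, integral causality)
#2 →J1  (only one effort-in slot at J1)

dp_I2/dt = 3*F_Sf1 - 3*p_I1/2 - 3*p_I2/8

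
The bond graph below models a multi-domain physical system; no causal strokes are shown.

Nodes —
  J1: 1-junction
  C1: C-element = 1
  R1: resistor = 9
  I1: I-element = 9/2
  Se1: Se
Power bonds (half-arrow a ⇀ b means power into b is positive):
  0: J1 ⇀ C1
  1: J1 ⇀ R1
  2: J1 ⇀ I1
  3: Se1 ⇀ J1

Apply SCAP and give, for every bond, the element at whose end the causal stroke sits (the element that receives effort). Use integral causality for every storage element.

b0 stroke at J1
b1 stroke at J1
b2 stroke at I1
b3 stroke at J1

β3 stroke→J1  (Se1 (Se) sets effort on bond)
β0 stroke→J1  (C1: C, integral causality)
β2 stroke→I1  (I1: I, integral causality)
β1 stroke→J1  (J1: bond 2 brought flow, rest push out)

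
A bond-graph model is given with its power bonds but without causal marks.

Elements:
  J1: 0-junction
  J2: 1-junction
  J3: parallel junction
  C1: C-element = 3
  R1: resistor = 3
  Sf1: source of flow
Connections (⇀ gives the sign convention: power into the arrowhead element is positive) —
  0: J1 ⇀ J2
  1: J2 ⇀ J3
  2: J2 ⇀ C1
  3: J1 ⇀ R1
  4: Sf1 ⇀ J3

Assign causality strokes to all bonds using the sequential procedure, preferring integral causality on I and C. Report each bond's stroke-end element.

b4 →Sf1  (Sf1 fixes flow; stroke at Sf1)
b1 →J3  (only one effort-in slot at J3)
b0 →J2  (J2 flow already set via bond 1)
b2 →J2  (J2 flow already set via bond 1)
b3 →J1  (J1 needs exactly one e-in)

b0 stroke→J2
b1 stroke→J3
b2 stroke→J2
b3 stroke→J1
b4 stroke→Sf1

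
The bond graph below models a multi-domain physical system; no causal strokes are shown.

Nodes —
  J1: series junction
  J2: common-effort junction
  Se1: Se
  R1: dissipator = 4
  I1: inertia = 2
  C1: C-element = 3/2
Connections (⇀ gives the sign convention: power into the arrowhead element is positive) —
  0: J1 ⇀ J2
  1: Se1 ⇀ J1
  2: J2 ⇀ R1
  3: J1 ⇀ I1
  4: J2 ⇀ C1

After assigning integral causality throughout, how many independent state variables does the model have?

β1 |J1  (Se1: effort source, stroke at far end)
β3 |I1  (I1: I, integral causality)
β0 |J1  (1-jn J1 has f-setter on 3)
β4 |J2  (C1: C, integral causality)
β2 |R1  (0-jn J2 has e-setter on 4)

2  (C1, I1 all integral)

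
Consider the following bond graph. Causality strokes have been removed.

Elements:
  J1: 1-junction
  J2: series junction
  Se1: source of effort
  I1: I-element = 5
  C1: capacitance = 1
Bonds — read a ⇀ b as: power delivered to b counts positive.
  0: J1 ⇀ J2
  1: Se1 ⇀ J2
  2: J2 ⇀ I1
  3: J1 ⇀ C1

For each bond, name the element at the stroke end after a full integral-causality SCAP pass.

β0 →J2
β1 →J2
β2 →I1
β3 →J1

b1 |J2  (Se1 (Se) sets effort on bond)
b2 |I1  (I1: I, integral causality)
b0 |J2  (J2: bond 2 brought flow, rest push out)
b3 |J1  (common-f at J1 fixed by 0)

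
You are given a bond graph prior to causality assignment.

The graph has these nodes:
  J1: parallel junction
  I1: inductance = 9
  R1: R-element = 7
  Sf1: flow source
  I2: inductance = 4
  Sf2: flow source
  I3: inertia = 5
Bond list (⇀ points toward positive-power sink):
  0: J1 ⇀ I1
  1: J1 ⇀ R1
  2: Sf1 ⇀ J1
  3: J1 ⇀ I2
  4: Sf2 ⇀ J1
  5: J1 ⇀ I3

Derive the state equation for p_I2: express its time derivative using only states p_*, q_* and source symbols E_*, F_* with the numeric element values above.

dp_I2/dt = 7*F_Sf1 + 7*F_Sf2 - 7*p_I1/9 - 7*p_I2/4 - 7*p_I3/5

#2 stroke→Sf1  (Sf1: flow source, stroke at near end)
#4 stroke→Sf2  (Sf2: flow source, stroke at near end)
#0 stroke→I1  (I1 outputs flow p/I1)
#3 stroke→I2  (I2 outputs flow p/I2)
#5 stroke→I3  (I3 integral (f out))
#1 stroke→J1  (closing 0-jn rule on J1)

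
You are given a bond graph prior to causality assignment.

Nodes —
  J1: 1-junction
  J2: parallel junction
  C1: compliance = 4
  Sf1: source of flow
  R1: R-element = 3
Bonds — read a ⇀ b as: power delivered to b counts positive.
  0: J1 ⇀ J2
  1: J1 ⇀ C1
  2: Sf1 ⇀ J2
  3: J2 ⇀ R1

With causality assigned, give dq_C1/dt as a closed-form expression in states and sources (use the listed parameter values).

dq_C1/dt = -F_Sf1 - q_C1/12

bond 2 →Sf1  (Sf1 fixes flow; stroke at Sf1)
bond 1 →J1  (C1 integral (e out))
bond 0 →J2  (J1: last free bond brings flow in)
bond 3 →R1  (0-jn J2 has e-setter on 0)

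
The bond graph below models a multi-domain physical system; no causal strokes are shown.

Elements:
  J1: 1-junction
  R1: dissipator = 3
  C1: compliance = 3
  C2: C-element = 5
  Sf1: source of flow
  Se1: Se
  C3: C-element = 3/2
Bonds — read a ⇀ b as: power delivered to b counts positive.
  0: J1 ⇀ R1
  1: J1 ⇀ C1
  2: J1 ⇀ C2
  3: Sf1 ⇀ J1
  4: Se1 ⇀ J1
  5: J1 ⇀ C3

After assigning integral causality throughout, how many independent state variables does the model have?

β3 |Sf1  (Sf1: flow source, stroke at near end)
β4 |J1  (source Se1 imposes e)
β0 |J1  (common-f at J1 fixed by 3)
β1 |J1  (J1 flow already set via bond 3)
β2 |J1  (1-jn J1 has f-setter on 3)
β5 |J1  (J1 flow already set via bond 3)

3  (C1, C2, C3 all integral)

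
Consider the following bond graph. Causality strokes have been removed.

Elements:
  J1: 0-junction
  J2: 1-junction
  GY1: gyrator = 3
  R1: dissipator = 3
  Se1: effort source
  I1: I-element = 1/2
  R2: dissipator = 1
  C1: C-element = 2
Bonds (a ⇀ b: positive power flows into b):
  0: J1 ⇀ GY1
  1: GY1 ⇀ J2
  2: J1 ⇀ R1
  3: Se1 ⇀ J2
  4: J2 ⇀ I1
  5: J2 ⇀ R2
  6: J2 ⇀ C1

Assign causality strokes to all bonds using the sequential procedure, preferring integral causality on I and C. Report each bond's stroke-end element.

#0 |J1
#1 |J2
#2 |R1
#3 |J2
#4 |I1
#5 |J2
#6 |J2

bond 3 stroke at J2  (source Se1 imposes e)
bond 4 stroke at I1  (I1 integral (f out))
bond 1 stroke at J2  (J2 flow already set via bond 4)
bond 5 stroke at J2  (common-f at J2 fixed by 4)
bond 6 stroke at J2  (J2 flow already set via bond 4)
bond 0 stroke at J1  (GY1: gyrator matches bond 1)
bond 2 stroke at R1  (common-e at J1 fixed by 0)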